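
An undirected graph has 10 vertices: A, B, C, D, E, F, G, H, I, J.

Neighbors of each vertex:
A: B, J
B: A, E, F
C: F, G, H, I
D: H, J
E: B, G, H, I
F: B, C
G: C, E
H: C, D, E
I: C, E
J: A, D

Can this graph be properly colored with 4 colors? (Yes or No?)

The chromatic number is 3. The cycle E-G-C-F-B-E has odd length 5, so it cannot be 2-colored; at least 3 colors are needed.
One proper 3-coloring: A=1, B=2, C=1, D=1, E=1, F=3, G=2, H=2, I=2, J=2.
Since 4 ≥ 3, a proper 4-coloring certainly exists.

Yes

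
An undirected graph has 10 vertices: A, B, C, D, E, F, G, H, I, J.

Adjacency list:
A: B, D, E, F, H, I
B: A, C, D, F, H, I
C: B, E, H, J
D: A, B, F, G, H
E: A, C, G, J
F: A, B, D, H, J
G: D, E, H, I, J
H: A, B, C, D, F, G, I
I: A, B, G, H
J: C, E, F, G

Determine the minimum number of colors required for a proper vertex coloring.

A, B, D, F, H form a clique, so at least 5 colors are needed.
5 colors suffice: color 1 → {H, J}; color 2 → {B, G}; color 3 → {A, C}; color 4 → {D, E, I}; color 5 → {F}. Every edge joins two different colors.

5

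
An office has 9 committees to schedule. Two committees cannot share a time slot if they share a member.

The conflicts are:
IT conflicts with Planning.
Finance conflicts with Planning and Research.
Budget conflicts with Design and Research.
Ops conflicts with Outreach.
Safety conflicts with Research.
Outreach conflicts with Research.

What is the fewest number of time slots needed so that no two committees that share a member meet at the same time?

Finance and Planning conflict, so at least 2 time slots are needed.
2 time slots suffice: time slot 1 → {Planning, Ops, Design, Research}; time slot 2 → {IT, Finance, Budget, Safety, Outreach}. Each listed conflict is separated.

2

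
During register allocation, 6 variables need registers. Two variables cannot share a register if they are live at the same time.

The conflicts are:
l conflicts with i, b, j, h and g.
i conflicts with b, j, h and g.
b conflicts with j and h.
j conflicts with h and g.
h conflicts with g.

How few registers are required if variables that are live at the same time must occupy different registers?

l, i, j, h, g all conflict with each other, so at least 5 registers are needed.
5 registers suffice: l=1, i=2, b=5, j=4, h=3, g=5. No two conflicting variables share a register.

5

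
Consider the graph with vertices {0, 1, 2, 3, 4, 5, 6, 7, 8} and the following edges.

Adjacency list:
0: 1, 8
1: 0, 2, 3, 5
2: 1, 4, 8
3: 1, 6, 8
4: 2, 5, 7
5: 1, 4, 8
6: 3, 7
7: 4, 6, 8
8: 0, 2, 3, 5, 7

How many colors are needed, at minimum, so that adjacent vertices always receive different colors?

1 and 2 are adjacent, so at least 2 colors are needed.
One proper 2-coloring: 0=b, 1=a, 2=b, 3=b, 4=a, 5=b, 6=a, 7=b, 8=a. Each edge has distinct colors on its endpoints.

2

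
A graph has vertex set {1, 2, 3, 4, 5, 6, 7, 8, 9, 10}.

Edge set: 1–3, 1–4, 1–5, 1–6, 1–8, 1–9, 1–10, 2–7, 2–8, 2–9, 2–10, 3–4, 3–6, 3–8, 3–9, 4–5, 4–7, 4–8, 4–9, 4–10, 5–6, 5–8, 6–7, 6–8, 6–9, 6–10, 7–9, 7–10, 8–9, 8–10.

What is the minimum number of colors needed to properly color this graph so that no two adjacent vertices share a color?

5

1, 3, 6, 8, 9 are mutually adjacent (a clique of size 5), so at least 5 colors are needed.
5 colors suffice: color red → {7, 8}; color blue → {2, 4, 6}; color green → {1}; color yellow → {5, 9, 10}; color purple → {3}. Each edge has distinct colors on its endpoints.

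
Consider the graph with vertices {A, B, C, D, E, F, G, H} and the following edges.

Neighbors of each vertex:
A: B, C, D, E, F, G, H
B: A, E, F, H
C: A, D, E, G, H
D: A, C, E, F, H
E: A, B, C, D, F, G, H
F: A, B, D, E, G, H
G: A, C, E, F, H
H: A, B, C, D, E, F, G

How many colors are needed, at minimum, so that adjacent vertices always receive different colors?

A, E, F, G, H form a clique, so at least 5 colors are needed.
5 colors suffice: color red → {H}; color blue → {E}; color green → {A}; color yellow → {C, F}; color purple → {B, D, G}. Each edge has distinct colors on its endpoints.

5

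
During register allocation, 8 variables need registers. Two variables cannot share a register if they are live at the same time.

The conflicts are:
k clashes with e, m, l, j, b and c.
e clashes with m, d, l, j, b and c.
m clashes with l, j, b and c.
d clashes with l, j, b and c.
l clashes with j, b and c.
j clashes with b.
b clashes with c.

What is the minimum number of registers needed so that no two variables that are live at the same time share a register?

k, e, m, l, b, c pairwise conflict, so at least 6 registers are needed.
6 registers suffice: register 1 → {b}; register 2 → {l}; register 3 → {e}; register 4 → {j, c}; register 5 → {m, d}; register 6 → {k}. Each listed conflict is separated.

6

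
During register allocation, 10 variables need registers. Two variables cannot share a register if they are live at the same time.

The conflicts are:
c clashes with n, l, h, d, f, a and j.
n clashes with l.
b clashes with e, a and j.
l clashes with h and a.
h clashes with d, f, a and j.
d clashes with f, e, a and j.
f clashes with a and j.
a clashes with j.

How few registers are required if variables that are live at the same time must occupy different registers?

c, h, d, f, a, j are mutually in conflict, so at least 6 registers are needed.
6 registers suffice: register 1 → {c, b}; register 2 → {n, e, a}; register 3 → {h}; register 4 → {l, d}; register 5 → {j}; register 6 → {f}. No two conflicting variables share a register.

6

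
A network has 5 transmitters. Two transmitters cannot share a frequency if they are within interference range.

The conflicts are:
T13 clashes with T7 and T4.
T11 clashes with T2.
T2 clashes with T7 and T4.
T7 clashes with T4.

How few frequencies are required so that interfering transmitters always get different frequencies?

3

T13, T7, T4 are mutually in conflict, so at least 3 frequencies are needed.
3 frequencies suffice: frequency 1 → {T11, T4}; frequency 2 → {T7}; frequency 3 → {T13, T2}. Every pair that conflicts lands in different frequencies.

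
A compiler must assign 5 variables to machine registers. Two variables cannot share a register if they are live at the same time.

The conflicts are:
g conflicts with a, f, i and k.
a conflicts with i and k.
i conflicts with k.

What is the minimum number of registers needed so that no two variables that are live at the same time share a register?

g, a, i, k are mutually in conflict, so at least 4 registers are needed.
4 registers suffice: register 1 → {g}; register 2 → {f, k}; register 3 → {a}; register 4 → {i}. No two conflicting variables share a register.

4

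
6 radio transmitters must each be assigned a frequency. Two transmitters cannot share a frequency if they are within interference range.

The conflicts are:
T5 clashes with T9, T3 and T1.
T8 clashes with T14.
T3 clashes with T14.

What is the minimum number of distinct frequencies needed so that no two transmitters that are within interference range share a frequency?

2

T5 and T1 conflict, so at least 2 frequencies are needed.
Using 2 frequencies: T5=1, T8=2, T9=2, T3=2, T1=2, T14=1. No two conflicting transmitters share a frequency.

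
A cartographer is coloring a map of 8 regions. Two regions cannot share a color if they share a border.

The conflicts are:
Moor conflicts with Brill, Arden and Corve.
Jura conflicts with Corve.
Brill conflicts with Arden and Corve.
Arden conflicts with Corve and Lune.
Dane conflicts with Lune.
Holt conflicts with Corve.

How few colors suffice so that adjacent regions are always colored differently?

Moor, Brill, Arden, Corve are mutually in conflict, so at least 4 colors are needed.
4 colors suffice: Moor=3, Jura=2, Brill=4, Arden=2, Dane=2, Holt=2, Corve=1, Lune=1. Every pair that conflicts lands in different colors.

4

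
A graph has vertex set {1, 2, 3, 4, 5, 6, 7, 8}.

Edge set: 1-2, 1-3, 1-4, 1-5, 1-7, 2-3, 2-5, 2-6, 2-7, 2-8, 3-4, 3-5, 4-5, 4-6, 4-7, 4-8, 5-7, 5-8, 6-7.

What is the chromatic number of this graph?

1, 2, 5, 7 are mutually adjacent (a clique of size 4), so at least 4 colors are needed.
4 colors suffice: color red → {5, 6}; color blue → {2, 4}; color green → {3, 7, 8}; color yellow → {1}. Every edge joins two different colors.

4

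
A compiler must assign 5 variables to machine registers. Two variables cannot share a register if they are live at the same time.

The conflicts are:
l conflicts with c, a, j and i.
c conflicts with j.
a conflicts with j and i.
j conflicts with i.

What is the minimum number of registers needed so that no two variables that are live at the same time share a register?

4

l, a, j, i pairwise conflict, so at least 4 registers are needed.
A valid assignment using 4 registers: l=1, c=3, a=4, j=2, i=3. Every pair that conflicts lands in different registers.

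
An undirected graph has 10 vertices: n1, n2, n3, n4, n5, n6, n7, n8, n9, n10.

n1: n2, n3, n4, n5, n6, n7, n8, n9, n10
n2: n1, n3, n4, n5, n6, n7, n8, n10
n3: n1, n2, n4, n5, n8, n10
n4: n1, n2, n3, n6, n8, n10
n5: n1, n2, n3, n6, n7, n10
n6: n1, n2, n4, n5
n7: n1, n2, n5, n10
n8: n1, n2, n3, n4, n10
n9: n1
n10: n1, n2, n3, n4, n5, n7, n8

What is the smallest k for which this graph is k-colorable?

n1, n2, n3, n4, n8, n10 are mutually adjacent (a clique of size 6), so at least 6 colors are needed.
6 colors suffice: color 1 → {n1}; color 2 → {n2, n9}; color 3 → {n6, n10}; color 4 → {n4, n5}; color 5 → {n3, n7}; color 6 → {n8}. Each edge has distinct colors on its endpoints.

6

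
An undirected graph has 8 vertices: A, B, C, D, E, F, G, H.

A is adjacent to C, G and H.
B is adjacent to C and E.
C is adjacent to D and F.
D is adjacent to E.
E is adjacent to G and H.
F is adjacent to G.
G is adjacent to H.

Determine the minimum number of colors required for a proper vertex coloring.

A, G, H are mutually adjacent, so at least 3 colors are needed.
One proper 3-coloring: A=2, B=3, C=1, D=3, E=2, F=2, G=1, H=3. Every edge joins two different colors.

3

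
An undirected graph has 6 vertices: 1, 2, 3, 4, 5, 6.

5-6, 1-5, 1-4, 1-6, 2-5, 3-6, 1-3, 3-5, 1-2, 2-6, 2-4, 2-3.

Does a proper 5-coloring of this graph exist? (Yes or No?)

The chromatic number is 5. 1, 2, 3, 5, 6 form a clique, so at least 5 colors are needed.
A valid assignment using 5 colors: 1=b, 2=a, 3=c, 4=c, 5=d, 6=e.
That is already a proper 5-coloring.

Yes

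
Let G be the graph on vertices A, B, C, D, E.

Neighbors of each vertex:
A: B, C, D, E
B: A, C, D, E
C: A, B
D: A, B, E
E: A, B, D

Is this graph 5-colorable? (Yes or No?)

The chromatic number is 4. A, B, D, E form a clique, so at least 4 colors are needed.
One proper 4-coloring: A=blue, B=red, C=green, D=yellow, E=green.
Since 5 ≥ 4, a proper 5-coloring certainly exists.

Yes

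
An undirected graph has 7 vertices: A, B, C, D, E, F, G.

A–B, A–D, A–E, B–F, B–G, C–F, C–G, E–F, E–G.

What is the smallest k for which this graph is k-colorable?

2

C and F are adjacent, so at least 2 colors are needed.
One proper 2-coloring: A=2, B=1, C=1, D=1, E=1, F=2, G=2. Every edge joins two different colors.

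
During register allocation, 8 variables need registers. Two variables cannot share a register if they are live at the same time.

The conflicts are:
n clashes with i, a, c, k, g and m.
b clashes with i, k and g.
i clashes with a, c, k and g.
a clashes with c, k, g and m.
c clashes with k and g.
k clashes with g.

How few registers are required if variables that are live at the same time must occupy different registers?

n, i, a, c, k, g are mutually in conflict, so at least 6 registers are needed.
6 registers suffice: n=1, b=1, i=3, a=2, c=6, k=4, g=5, m=3. Every pair that conflicts lands in different registers.

6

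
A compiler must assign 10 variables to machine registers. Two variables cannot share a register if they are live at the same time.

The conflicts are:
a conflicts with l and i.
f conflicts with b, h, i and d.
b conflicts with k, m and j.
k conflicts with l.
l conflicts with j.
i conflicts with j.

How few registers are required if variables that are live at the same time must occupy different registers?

b and k conflict, so at least 2 registers are needed.
2 registers suffice: register 1 → {b, h, l, i, d}; register 2 → {a, f, k, m, j}. No two conflicting variables share a register.

2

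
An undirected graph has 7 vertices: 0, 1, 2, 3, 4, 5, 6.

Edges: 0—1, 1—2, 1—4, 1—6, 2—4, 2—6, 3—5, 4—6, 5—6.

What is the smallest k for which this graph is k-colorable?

1, 2, 4, 6 are mutually adjacent (a clique of size 4), so at least 4 colors are needed.
A valid assignment using 4 colors: 0=a, 1=b, 2=c, 3=a, 4=d, 5=b, 6=a. Every edge joins two different colors.

4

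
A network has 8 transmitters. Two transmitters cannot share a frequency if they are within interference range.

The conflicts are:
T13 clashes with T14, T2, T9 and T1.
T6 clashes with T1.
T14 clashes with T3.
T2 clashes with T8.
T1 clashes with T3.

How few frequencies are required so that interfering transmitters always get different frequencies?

T1 and T3 conflict, so at least 2 frequencies are needed.
Using 2 frequencies: T13=1, T6=1, T14=2, T2=2, T9=2, T1=2, T3=1, T8=1. Every pair that conflicts lands in different frequencies.

2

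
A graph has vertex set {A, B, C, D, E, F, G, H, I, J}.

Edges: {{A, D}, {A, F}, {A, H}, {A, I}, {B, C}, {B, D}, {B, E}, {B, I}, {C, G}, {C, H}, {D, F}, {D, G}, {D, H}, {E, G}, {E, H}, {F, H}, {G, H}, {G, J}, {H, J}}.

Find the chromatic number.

4

A, D, F, H are pairwise adjacent (a clique of size 4), so at least 4 colors are needed.
One proper 4-coloring: A=blue, B=red, C=green, D=green, E=green, F=yellow, G=blue, H=red, I=green, J=green. Each edge has distinct colors on its endpoints.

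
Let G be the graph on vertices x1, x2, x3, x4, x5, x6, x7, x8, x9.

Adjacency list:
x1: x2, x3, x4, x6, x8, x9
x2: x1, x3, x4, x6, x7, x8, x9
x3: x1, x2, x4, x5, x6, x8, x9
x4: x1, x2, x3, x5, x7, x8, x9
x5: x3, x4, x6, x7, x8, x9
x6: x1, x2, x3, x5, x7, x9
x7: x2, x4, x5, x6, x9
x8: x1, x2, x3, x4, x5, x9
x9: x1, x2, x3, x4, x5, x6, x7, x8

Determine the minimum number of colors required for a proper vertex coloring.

6

x1, x2, x3, x4, x8, x9 are pairwise adjacent (a clique of size 6), so at least 6 colors are needed.
6 colors suffice: color 1 → {x9}; color 2 → {x4, x6}; color 3 → {x3, x7}; color 4 → {x2, x5}; color 5 → {x8}; color 6 → {x1}. Every edge joins two different colors.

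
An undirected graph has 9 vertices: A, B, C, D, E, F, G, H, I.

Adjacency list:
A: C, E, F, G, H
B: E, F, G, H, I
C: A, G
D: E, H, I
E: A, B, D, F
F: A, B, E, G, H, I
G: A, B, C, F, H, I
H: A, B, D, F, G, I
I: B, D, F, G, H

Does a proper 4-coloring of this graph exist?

No

B, F, G, H, I are mutually adjacent (a clique of size 5), so at least 5 colors are needed.
So 4 colors are not enough.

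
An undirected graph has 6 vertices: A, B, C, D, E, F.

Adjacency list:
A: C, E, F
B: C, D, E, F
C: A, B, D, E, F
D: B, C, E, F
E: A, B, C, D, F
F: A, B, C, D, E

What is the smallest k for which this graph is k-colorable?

5

B, C, D, E, F are pairwise adjacent (a clique of size 5), so at least 5 colors are needed.
A valid assignment using 5 colors: A=4, B=4, C=3, D=5, E=2, F=1. Each edge has distinct colors on its endpoints.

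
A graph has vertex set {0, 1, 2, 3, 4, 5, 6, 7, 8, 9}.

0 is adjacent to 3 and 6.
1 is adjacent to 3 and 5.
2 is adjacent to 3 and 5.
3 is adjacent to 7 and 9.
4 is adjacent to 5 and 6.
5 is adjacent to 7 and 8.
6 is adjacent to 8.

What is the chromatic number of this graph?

3 and 9 are adjacent, so at least 2 colors are needed.
One proper 2-coloring: 0=blue, 1=blue, 2=blue, 3=red, 4=blue, 5=red, 6=red, 7=blue, 8=blue, 9=blue. No two adjacent vertices share a color.

2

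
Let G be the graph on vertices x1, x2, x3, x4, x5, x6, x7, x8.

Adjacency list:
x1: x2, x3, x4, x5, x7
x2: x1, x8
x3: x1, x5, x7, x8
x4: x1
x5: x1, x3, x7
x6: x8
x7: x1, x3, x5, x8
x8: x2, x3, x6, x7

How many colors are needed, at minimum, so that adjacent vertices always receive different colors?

4

x1, x3, x5, x7 are mutually adjacent (a clique of size 4), so at least 4 colors are needed.
A valid assignment using 4 colors: x1=1, x2=2, x3=2, x4=2, x5=4, x6=2, x7=3, x8=1. No two adjacent vertices share a color.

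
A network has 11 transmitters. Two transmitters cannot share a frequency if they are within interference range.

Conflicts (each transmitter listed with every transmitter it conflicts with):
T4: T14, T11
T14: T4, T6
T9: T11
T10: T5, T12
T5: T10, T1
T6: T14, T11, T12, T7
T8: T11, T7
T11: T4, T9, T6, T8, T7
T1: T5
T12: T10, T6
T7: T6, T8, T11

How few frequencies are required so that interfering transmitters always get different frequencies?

3

T6, T11, T7 pairwise conflict, so at least 3 frequencies are needed.
3 frequencies suffice: T4=2, T14=1, T9=2, T10=2, T5=1, T6=2, T8=2, T11=1, T1=2, T12=1, T7=3. Every pair that conflicts lands in different frequencies.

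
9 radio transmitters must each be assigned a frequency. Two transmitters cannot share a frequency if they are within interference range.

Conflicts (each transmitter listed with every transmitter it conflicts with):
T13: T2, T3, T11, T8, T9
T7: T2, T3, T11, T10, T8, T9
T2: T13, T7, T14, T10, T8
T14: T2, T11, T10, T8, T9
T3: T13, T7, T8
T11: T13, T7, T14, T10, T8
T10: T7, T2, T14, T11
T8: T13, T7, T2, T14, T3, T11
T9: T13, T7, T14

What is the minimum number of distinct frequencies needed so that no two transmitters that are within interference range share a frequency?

T7, T2, T8 are mutually in conflict, so at least 3 frequencies are needed.
3 frequencies suffice: frequency 1 → {T10, T8, T9}; frequency 2 → {T13, T7, T14}; frequency 3 → {T2, T3, T11}. Each listed conflict is separated.

3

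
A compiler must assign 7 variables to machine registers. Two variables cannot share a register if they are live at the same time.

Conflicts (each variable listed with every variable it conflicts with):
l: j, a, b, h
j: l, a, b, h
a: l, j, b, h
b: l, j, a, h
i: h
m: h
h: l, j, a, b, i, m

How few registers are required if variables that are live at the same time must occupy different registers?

5

l, j, a, b, h all conflict with each other, so at least 5 registers are needed.
5 registers suffice: l=3, j=5, a=4, b=2, i=2, m=2, h=1. No two conflicting variables share a register.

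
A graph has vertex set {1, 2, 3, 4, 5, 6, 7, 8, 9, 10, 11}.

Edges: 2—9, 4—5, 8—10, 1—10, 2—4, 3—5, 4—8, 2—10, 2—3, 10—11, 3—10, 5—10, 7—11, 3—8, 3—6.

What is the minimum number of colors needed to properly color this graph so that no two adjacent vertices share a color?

2, 3, 10 form a triangle, so at least 3 colors are needed.
A valid assignment using 3 colors: 1=b, 2=c, 3=b, 4=a, 5=c, 6=a, 7=a, 8=c, 9=a, 10=a, 11=b. No two adjacent vertices share a color.

3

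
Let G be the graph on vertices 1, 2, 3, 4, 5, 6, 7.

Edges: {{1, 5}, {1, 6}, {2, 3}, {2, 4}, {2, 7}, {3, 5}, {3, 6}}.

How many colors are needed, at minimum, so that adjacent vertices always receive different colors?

3 and 6 are adjacent, so at least 2 colors are needed.
2 colors suffice: color a → {1, 3, 4, 7}; color b → {2, 5, 6}. Every edge joins two different colors.

2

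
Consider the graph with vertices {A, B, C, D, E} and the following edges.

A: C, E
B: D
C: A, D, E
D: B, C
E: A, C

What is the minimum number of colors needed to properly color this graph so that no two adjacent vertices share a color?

A, C, E are mutually adjacent, so at least 3 colors are needed.
3 colors suffice: A=3, B=1, C=1, D=2, E=2. Every edge joins two different colors.

3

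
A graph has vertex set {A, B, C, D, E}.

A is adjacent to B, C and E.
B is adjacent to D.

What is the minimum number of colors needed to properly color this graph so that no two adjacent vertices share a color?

A and E are adjacent, so at least 2 colors are needed.
One proper 2-coloring: A=1, B=2, C=2, D=1, E=2. Every edge joins two different colors.

2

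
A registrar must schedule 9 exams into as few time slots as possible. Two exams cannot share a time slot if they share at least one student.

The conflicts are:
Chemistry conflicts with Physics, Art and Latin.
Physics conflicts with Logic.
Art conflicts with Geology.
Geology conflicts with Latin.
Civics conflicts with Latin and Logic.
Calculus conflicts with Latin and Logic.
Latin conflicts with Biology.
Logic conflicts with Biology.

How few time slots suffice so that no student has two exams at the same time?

3

The cycle Latin-Chemistry-Physics-Logic-Biology-Latin has odd length 5, so it cannot be 2-colored; at least 3 time slots are needed.
A valid assignment using 3 time slots: Chemistry=2, Physics=3, Art=1, Geology=2, Civics=2, Calculus=2, Latin=1, Logic=1, Biology=2. No two conflicting exams share a time slot.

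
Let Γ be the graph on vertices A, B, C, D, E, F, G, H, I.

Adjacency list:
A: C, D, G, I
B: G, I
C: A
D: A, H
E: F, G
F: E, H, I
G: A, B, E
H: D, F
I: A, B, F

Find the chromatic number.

The cycle A-I-F-E-G-A has odd length 5, so it cannot be 2-colored; at least 3 colors are needed.
3 colors suffice: color 1 → {A, B, F}; color 2 → {C, D, G, I}; color 3 → {E, H}. Every edge joins two different colors.

3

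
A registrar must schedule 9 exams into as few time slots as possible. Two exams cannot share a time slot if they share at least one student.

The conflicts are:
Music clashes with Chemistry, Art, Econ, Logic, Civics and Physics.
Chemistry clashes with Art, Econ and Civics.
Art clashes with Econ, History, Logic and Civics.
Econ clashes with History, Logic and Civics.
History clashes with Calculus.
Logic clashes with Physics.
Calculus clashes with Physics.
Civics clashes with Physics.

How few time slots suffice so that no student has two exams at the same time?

Music, Chemistry, Art, Econ, Civics are mutually in conflict, so at least 5 time slots are needed.
5 time slots suffice: time slot 1 → {Music, History}; time slot 2 → {Art, Physics}; time slot 3 → {Econ, Calculus}; time slot 4 → {Logic, Civics}; time slot 5 → {Chemistry}. Each listed conflict is separated.

5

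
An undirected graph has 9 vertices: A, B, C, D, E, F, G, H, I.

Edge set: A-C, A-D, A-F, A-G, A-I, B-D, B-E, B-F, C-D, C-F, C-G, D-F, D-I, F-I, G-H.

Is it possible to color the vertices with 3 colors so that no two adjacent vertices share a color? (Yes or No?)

No

A, D, F, I are mutually adjacent (a clique of size 4), so at least 4 colors are needed.
So 3 colors are not enough.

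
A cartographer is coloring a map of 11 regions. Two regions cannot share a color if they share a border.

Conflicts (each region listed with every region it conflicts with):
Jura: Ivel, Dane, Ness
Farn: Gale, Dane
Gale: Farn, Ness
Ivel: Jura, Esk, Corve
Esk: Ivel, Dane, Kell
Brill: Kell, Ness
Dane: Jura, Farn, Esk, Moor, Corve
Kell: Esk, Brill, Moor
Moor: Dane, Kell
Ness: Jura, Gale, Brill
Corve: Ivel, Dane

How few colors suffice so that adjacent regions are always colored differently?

The cycle Jura-Dane-Farn-Gale-Ness-Jura has odd length 5, so it cannot be 2-colored; at least 3 colors are needed.
3 colors suffice: color 1 → {Ivel, Dane, Kell, Ness}; color 2 → {Jura, Farn, Esk, Brill, Moor, Corve}; color 3 → {Gale}. No two conflicting regions share a color.

3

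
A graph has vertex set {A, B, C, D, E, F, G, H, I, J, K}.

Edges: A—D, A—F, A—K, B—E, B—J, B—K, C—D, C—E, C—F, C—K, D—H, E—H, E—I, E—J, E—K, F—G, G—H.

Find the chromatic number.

3

C, E, K form a triangle, so at least 3 colors are needed.
3 colors suffice: color 1 → {D, E, F}; color 2 → {H, I, J, K}; color 3 → {A, B, C, G}. Every edge joins two different colors.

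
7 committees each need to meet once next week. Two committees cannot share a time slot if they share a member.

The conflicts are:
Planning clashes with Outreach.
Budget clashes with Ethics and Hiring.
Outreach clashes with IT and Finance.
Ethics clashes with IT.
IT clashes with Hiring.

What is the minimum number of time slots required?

Outreach and IT conflict, so at least 2 time slots are needed.
Using 2 time slots: Planning=2, Budget=2, Outreach=1, Ethics=1, IT=2, Finance=2, Hiring=1. Every pair that conflicts lands in different time slots.

2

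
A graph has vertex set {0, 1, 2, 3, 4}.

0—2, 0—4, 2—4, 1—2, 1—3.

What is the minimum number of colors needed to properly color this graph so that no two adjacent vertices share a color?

3

0, 2, 4 are pairwise adjacent, so at least 3 colors are needed.
A valid assignment using 3 colors: 0=c, 1=b, 2=a, 3=a, 4=b. Every edge joins two different colors.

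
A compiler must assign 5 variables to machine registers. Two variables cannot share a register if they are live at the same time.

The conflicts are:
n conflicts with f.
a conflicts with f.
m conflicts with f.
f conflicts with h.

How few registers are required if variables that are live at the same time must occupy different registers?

f and h conflict, so at least 2 registers are needed.
A valid assignment using 2 registers: n=2, a=2, m=2, f=1, h=2. Each listed conflict is separated.

2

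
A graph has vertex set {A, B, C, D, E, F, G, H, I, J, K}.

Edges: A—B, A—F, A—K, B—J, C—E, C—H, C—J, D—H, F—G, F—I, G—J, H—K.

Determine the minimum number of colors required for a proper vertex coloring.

The cycle J-G-F-A-B-J has odd length 5, so it cannot be 2-colored; at least 3 colors are needed.
One proper 3-coloring: A=red, B=green, C=red, D=red, E=blue, F=blue, G=red, H=blue, I=red, J=blue, K=green. Each edge has distinct colors on its endpoints.

3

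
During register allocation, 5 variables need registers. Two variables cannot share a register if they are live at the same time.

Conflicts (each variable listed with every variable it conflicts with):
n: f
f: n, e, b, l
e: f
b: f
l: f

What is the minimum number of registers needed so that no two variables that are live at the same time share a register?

2

f and b conflict, so at least 2 registers are needed.
2 registers suffice: n=2, f=1, e=2, b=2, l=2. No two conflicting variables share a register.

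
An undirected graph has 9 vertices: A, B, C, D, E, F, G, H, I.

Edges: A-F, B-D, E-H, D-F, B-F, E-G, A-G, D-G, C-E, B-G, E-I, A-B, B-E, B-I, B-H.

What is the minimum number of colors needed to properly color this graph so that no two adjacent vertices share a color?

3

B, D, F are pairwise adjacent, so at least 3 colors are needed.
3 colors suffice: color 1 → {B, C}; color 2 → {A, D, E}; color 3 → {F, G, H, I}. No two adjacent vertices share a color.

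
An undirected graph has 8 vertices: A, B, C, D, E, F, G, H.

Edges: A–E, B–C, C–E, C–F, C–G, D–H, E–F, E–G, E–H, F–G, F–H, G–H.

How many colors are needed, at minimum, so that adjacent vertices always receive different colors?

E, F, G, H are mutually adjacent (a clique of size 4), so at least 4 colors are needed.
4 colors suffice: color 1 → {B, D, E}; color 2 → {A, C, H}; color 3 → {G}; color 4 → {F}. Each edge has distinct colors on its endpoints.

4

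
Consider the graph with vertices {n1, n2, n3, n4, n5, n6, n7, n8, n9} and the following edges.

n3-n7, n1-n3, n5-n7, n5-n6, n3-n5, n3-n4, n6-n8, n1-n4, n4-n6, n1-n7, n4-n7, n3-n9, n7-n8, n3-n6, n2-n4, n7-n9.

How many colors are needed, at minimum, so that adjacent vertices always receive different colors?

4

n1, n3, n4, n7 are mutually adjacent (a clique of size 4), so at least 4 colors are needed.
4 colors suffice: color R → {n2, n6, n7}; color B → {n3, n8}; color G → {n4, n5, n9}; color Y → {n1}. Each edge has distinct colors on its endpoints.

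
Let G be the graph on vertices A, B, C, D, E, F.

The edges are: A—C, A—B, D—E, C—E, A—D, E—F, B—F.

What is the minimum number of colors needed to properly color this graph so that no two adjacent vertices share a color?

3

The cycle D-A-B-F-E-D has odd length 5, so it cannot be 2-colored; at least 3 colors are needed.
3 colors suffice: color 1 → {A, E}; color 2 → {B, C, D}; color 3 → {F}. Every edge joins two different colors.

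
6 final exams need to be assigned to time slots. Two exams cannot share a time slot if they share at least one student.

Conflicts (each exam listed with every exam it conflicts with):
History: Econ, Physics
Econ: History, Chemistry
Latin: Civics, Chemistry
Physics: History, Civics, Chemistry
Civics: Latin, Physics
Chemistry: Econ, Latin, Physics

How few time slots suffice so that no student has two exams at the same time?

Latin and Civics conflict, so at least 2 time slots are needed.
A valid assignment using 2 time slots: History=1, Econ=2, Latin=2, Physics=2, Civics=1, Chemistry=1. No two conflicting exams share a time slot.

2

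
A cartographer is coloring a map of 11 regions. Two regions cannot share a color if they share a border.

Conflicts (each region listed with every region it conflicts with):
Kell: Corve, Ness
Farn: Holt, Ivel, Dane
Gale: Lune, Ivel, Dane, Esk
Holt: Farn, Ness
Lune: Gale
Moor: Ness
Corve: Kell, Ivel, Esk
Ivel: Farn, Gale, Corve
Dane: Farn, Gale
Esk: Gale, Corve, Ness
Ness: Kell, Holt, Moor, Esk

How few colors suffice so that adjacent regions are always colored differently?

2

Farn and Dane conflict, so at least 2 colors are needed.
A valid assignment using 2 colors: Kell=2, Farn=1, Gale=1, Holt=2, Lune=2, Moor=2, Corve=1, Ivel=2, Dane=2, Esk=2, Ness=1. Every pair that conflicts lands in different colors.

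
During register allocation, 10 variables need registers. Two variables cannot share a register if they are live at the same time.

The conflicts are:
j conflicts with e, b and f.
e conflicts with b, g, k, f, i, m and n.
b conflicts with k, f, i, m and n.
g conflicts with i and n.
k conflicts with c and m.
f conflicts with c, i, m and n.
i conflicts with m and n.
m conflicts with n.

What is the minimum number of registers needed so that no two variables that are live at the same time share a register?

e, b, f, i, m, n are mutually in conflict, so at least 6 registers are needed.
Using 6 registers: j=4, e=1, b=2, g=2, k=3, f=3, c=1, i=5, m=4, n=6. Each listed conflict is separated.

6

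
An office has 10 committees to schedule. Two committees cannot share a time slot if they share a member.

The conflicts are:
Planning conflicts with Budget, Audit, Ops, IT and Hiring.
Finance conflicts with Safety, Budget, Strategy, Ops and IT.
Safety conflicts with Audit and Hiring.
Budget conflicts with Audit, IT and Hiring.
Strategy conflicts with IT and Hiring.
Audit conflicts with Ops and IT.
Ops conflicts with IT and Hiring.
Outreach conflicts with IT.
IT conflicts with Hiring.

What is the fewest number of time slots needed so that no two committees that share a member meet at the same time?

Planning, Audit, Ops, IT are mutually in conflict, so at least 4 time slots are needed.
A valid assignment using 4 time slots: Planning=4, Finance=2, Safety=1, Budget=3, Strategy=3, Audit=2, Ops=3, Outreach=2, IT=1, Hiring=2. Each listed conflict is separated.

4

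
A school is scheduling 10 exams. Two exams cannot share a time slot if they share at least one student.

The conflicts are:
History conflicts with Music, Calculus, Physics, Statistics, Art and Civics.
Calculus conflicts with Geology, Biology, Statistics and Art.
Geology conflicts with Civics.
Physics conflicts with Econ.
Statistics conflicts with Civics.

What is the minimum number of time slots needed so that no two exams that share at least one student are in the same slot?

3

History, Statistics, Civics are mutually in conflict, so at least 3 time slots are needed.
3 time slots suffice: time slot 1 → {History, Geology, Biology, Econ}; time slot 2 → {Music, Calculus, Physics, Civics}; time slot 3 → {Statistics, Art}. No two conflicting exams share a time slot.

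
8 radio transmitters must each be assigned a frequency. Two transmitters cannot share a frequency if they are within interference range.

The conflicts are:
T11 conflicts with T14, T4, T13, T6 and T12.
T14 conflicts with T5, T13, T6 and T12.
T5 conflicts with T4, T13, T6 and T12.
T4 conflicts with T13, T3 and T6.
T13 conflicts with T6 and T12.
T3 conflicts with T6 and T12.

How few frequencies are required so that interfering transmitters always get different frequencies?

T11, T4, T13, T6 pairwise conflict, so at least 4 frequencies are needed.
4 frequencies suffice: frequency 1 → {T13, T3}; frequency 2 → {T6, T12}; frequency 3 → {T14, T4}; frequency 4 → {T11, T5}. Every pair that conflicts lands in different frequencies.

4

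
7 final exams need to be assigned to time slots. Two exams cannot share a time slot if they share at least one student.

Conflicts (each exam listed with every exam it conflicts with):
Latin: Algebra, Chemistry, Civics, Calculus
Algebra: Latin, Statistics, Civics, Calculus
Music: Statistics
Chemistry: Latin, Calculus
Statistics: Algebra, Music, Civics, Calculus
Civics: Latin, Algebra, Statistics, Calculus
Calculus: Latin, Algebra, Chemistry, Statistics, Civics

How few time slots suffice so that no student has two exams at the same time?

Latin, Algebra, Civics, Calculus all conflict with each other, so at least 4 time slots are needed.
4 time slots suffice: time slot 1 → {Music, Calculus}; time slot 2 → {Latin, Statistics}; time slot 3 → {Chemistry, Civics}; time slot 4 → {Algebra}. No two conflicting exams share a time slot.

4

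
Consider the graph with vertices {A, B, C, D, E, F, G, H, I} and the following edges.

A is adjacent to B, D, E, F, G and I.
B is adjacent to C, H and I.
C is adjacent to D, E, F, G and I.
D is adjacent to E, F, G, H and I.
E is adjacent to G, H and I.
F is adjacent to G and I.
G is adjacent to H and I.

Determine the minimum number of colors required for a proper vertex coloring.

C, D, E, G, I form a clique, so at least 5 colors are needed.
One proper 5-coloring: A=yellow, B=red, C=yellow, D=green, E=purple, F=purple, G=red, H=blue, I=blue. No two adjacent vertices share a color.

5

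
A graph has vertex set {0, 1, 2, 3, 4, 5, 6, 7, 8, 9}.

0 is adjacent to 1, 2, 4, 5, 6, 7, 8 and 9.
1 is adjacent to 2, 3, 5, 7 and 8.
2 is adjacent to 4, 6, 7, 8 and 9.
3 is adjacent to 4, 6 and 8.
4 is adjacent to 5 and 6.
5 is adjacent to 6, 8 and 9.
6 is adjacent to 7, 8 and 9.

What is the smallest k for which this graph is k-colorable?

4

0, 2, 6, 9 form a clique, so at least 4 colors are needed.
4 colors suffice: 0=a, 1=b, 2=c, 3=a, 4=d, 5=c, 6=b, 7=d, 8=d, 9=d. Every edge joins two different colors.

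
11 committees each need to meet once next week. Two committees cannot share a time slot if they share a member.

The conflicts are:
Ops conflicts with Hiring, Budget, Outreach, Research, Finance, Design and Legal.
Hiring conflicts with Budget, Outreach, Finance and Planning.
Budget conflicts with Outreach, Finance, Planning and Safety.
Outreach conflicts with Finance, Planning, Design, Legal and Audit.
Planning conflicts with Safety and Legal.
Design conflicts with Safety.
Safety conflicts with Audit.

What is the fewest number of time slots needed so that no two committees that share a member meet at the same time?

Ops, Hiring, Budget, Outreach, Finance all conflict with each other, so at least 5 time slots are needed.
5 time slots suffice: time slot 1 → {Outreach, Research, Safety}; time slot 2 → {Ops, Planning, Audit}; time slot 3 → {Budget, Design, Legal}; time slot 4 → {Hiring}; time slot 5 → {Finance}. Every pair that conflicts lands in different time slots.

5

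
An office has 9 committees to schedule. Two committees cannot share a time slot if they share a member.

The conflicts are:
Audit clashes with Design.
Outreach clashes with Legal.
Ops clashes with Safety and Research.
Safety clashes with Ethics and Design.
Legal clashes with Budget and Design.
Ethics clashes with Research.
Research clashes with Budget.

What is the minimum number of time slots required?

2

Legal and Design conflict, so at least 2 time slots are needed.
2 time slots suffice: time slot 1 → {Audit, Safety, Legal, Research}; time slot 2 → {Outreach, Ops, Ethics, Budget, Design}. Each listed conflict is separated.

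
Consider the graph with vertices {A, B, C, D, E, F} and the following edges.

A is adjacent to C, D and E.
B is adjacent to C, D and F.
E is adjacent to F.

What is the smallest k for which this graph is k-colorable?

3

The cycle F-B-C-A-E-F has odd length 5, so it cannot be 2-colored; at least 3 colors are needed.
3 colors suffice: color 1 → {A, B}; color 2 → {C, D, F}; color 3 → {E}. Every edge joins two different colors.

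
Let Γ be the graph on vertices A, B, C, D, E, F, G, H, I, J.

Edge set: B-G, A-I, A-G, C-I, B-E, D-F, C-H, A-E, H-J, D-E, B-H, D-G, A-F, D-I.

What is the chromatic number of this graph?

2

A and F are adjacent, so at least 2 colors are needed.
A valid assignment using 2 colors: A=1, B=1, C=1, D=1, E=2, F=2, G=2, H=2, I=2, J=1. Every edge joins two different colors.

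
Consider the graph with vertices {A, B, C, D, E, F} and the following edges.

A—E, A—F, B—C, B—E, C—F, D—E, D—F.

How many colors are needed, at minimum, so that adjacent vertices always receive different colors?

3

The cycle B-E-D-F-C-B has odd length 5, so it cannot be 2-colored; at least 3 colors are needed.
3 colors suffice: color 1 → {E, F}; color 2 → {A, B, D}; color 3 → {C}. Each edge has distinct colors on its endpoints.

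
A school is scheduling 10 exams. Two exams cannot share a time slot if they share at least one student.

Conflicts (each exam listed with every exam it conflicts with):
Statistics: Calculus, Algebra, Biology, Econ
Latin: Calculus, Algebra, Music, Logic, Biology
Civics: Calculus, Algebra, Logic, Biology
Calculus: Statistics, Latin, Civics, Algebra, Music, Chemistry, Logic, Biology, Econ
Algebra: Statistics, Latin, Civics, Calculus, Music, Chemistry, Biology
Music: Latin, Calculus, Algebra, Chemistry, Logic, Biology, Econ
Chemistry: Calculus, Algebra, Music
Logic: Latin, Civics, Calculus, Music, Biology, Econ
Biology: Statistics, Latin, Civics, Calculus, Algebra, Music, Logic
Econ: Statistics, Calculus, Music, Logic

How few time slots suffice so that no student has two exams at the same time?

5

Latin, Calculus, Algebra, Music, Biology all conflict with each other, so at least 5 time slots are needed.
5 time slots suffice: time slot 1 → {Calculus}; time slot 2 → {Algebra, Logic}; time slot 3 → {Statistics, Civics, Music}; time slot 4 → {Chemistry, Biology, Econ}; time slot 5 → {Latin}. Every pair that conflicts lands in different time slots.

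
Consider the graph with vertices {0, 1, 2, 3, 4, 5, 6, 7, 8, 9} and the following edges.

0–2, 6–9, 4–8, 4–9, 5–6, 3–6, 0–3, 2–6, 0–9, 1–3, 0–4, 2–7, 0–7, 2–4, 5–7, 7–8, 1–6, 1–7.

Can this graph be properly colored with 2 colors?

No

0, 4, 9 are pairwise adjacent, so at least 3 colors are needed.
So 2 colors are not enough.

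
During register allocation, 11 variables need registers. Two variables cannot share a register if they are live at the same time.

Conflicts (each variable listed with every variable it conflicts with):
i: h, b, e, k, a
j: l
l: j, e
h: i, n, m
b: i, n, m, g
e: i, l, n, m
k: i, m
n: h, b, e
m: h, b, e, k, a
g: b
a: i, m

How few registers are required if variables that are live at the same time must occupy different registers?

i and b conflict, so at least 2 registers are needed.
2 registers suffice: register 1 → {i, l, n, m, g}; register 2 → {j, h, b, e, k, a}. Every pair that conflicts lands in different registers.

2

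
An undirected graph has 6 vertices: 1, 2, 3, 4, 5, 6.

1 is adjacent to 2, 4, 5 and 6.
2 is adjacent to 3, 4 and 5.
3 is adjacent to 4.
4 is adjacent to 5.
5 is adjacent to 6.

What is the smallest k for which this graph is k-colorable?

1, 2, 4, 5 are mutually adjacent (a clique of size 4), so at least 4 colors are needed.
4 colors suffice: color red → {4, 6}; color blue → {3, 5}; color green → {1}; color yellow → {2}. Every edge joins two different colors.

4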